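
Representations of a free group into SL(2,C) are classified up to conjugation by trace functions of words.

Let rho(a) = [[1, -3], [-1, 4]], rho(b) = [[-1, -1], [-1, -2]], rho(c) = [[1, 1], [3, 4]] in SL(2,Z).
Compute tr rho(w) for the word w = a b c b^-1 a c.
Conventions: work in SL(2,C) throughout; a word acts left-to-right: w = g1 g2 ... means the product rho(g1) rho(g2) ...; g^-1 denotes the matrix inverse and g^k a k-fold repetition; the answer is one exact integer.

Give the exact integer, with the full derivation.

-41

rho(a) = [[1, -3], [-1, 4]]
... * rho(b) = [[-1, -1], [-1, -2]]  ->  [[2, 5], [-3, -7]]
... * rho(c) = [[1, 1], [3, 4]]  ->  [[17, 22], [-24, -31]]
... * rho(b^-1) = [[-2, 1], [1, -1]]  ->  [[-12, -5], [17, 7]]
... * rho(a) = [[1, -3], [-1, 4]]  ->  [[-7, 16], [10, -23]]
... * rho(c) = [[1, 1], [3, 4]]  ->  [[41, 57], [-59, -82]]
tr = 41 + -82 = -41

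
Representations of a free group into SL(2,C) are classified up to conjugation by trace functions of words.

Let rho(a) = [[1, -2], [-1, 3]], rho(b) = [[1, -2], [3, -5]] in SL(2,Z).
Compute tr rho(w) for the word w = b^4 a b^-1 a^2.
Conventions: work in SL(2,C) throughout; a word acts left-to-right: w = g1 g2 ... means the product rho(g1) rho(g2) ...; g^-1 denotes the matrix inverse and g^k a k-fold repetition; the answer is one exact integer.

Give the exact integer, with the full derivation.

10734

rho(b) = [[1, -2], [3, -5]]
... * rho(b) = [[1, -2], [3, -5]]  ->  [[-5, 8], [-12, 19]]
... * rho(b) = [[1, -2], [3, -5]]  ->  [[19, -30], [45, -71]]
... * rho(b) = [[1, -2], [3, -5]]  ->  [[-71, 112], [-168, 265]]
... * rho(a) = [[1, -2], [-1, 3]]  ->  [[-183, 478], [-433, 1131]]
... * rho(b^-1) = [[-5, 2], [-3, 1]]  ->  [[-519, 112], [-1228, 265]]
... * rho(a) = [[1, -2], [-1, 3]]  ->  [[-631, 1374], [-1493, 3251]]
... * rho(a) = [[1, -2], [-1, 3]]  ->  [[-2005, 5384], [-4744, 12739]]
tr = -2005 + 12739 = 10734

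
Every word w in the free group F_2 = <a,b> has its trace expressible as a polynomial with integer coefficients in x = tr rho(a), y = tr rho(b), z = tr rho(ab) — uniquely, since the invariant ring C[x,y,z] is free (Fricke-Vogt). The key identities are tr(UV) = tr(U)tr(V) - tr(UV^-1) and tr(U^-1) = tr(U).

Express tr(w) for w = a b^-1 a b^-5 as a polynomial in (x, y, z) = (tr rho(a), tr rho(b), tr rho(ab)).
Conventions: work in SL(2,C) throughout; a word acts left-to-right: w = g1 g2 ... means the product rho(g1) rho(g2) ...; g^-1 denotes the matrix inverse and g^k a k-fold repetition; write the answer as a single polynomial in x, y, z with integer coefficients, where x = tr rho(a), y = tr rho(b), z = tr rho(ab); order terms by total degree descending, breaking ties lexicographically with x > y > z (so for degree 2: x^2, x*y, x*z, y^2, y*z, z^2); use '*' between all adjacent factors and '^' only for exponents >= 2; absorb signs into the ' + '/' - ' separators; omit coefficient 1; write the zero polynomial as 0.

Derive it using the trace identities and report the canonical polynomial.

x^2*y^6 - 2*x*y^5*z - 4*x^2*y^4 + y^4*z^2 + 7*x*y^3*z + 3*x^2*y^2 - y^4 - 3*y^2*z^2 - 4*x*y*z + 4*y^2 + z^2 - 2

use: trace(a^2) = trace(a) trace(a) - trace(1) = x^2 - 2
trace(a^2 b) = trace(a) trace(b a) - trace(b) = x*z - y
apply: trace(b^-1 a^2) = trace(a^2) trace(b) - trace(a^2 b) = x^2*y - x*z - y
trace(a^2 b^-2) = trace(b^-1 a^2) trace(b) - trace(b^-1 a^2 b) = x^2*y^2 - x*y*z - x^2 - y^2 + 2
trace(b^-2 a^2 b^-1) = trace(a^2 b^-2) trace(b) - trace(a^2 b^-1) = x^2*y^3 - x*y^2*z - 2*x^2*y - y^3 + x*z + 3*y
trace(a b^-4 a) = trace(b^-2 a^2 b^-1) trace(b) - trace(b^-2 a^2) = x^2*y^4 - x*y^3*z - 3*x^2*y^2 - y^4 + 2*x*y*z + x^2 + 4*y^2 - 2
apply: trace(a b a b) = trace(b a) trace(b a) - trace(1)   [split at repeated b] = z^2 - 2
trace(a b a b^-1) = trace(a b a) trace(b) - trace(a b a b) = x*y*z - y^2 - z^2 + 2
apply: trace(a b a b^-2) = trace(a b a b^-1) trace(b) - trace(a b a) = x*y^2*z - y^3 - y*z^2 - x*z + 3*y
apply: trace(a b a b^-3) = trace(a b a b^-2) trace(b) - trace(a b a b^-1) = x*y^3*z - y^4 - y^2*z^2 - 2*x*y*z + 4*y^2 + z^2 - 2
trace(a b^-4 a b) = trace(a b a b^-3) trace(b) - trace(a b a b^-2) = x*y^4*z - y^5 - y^3*z^2 - 3*x*y^2*z + 5*y^3 + 2*y*z^2 + x*z - 5*y
apply: trace(b^-3 a b^-1 a b^-1) = trace(a b^-4 a) trace(b) - trace(a b^-4 a b) = x^2*y^5 - 2*x*y^4*z - 3*x^2*y^3 + y^3*z^2 + 5*x*y^2*z + x^2*y - y^3 - 2*y*z^2 - x*z + 3*y
use: trace(b^-1 a b^-1 a) = trace(a b^-1 a) trace(b) - trace(a b^-1 a b) = x^2*y^2 - 2*x*y*z + z^2 - 2
use: trace(b^-2 a b^-1 a) = trace(b^-1 a b^-1 a) trace(b) - trace(b^-1 a b^-1 a b) = x^2*y^3 - 2*x*y^2*z - x^2*y + y*z^2 + x*z - y
trace(b^-3 a b^-1 a) = trace(b^-2 a b^-1 a) trace(b) - trace(b^-2 a b^-1 a b) = x^2*y^4 - 2*x*y^3*z - 2*x^2*y^2 + y^2*z^2 + 3*x*y*z - y^2 - z^2 + 2
trace(a b^-1 a b^-5) = trace(b^-3 a b^-1 a b^-1) trace(b) - trace(b^-3 a b^-1 a) = x^2*y^6 - 2*x*y^5*z - 4*x^2*y^4 + y^4*z^2 + 7*x*y^3*z + 3*x^2*y^2 - y^4 - 3*y^2*z^2 - 4*x*y*z + 4*y^2 + z^2 - 2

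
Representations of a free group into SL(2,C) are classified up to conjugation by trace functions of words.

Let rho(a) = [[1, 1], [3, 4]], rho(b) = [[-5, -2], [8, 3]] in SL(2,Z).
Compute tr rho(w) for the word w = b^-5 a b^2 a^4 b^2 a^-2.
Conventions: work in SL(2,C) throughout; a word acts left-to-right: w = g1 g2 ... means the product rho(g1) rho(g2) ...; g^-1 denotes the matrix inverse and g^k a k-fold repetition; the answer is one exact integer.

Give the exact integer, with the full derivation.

26255714

rho(b^-1) = [[3, 2], [-8, -5]]
... * rho(b^-1) = [[3, 2], [-8, -5]]  ->  [[-7, -4], [16, 9]]
... * rho(b^-1) = [[3, 2], [-8, -5]]  ->  [[11, 6], [-24, -13]]
... * rho(b^-1) = [[3, 2], [-8, -5]]  ->  [[-15, -8], [32, 17]]
... * rho(b^-1) = [[3, 2], [-8, -5]]  ->  [[19, 10], [-40, -21]]
... * rho(a) = [[1, 1], [3, 4]]  ->  [[49, 59], [-103, -124]]
... * rho(b) = [[-5, -2], [8, 3]]  ->  [[227, 79], [-477, -166]]
... * rho(b) = [[-5, -2], [8, 3]]  ->  [[-503, -217], [1057, 456]]
... * rho(a) = [[1, 1], [3, 4]]  ->  [[-1154, -1371], [2425, 2881]]
... * rho(a) = [[1, 1], [3, 4]]  ->  [[-5267, -6638], [11068, 13949]]
... * rho(a) = [[1, 1], [3, 4]]  ->  [[-25181, -31819], [52915, 66864]]
... * rho(a) = [[1, 1], [3, 4]]  ->  [[-120638, -152457], [253507, 320371]]
... * rho(b) = [[-5, -2], [8, 3]]  ->  [[-616466, -216095], [1295433, 454099]]
... * rho(b) = [[-5, -2], [8, 3]]  ->  [[1353570, 584647], [-2844373, -1228569]]
... * rho(a^-1) = [[4, -1], [-3, 1]]  ->  [[3660339, -768923], [-7691785, 1615804]]
... * rho(a^-1) = [[4, -1], [-3, 1]]  ->  [[16948125, -4429262], [-35614552, 9307589]]
tr = 16948125 + 9307589 = 26255714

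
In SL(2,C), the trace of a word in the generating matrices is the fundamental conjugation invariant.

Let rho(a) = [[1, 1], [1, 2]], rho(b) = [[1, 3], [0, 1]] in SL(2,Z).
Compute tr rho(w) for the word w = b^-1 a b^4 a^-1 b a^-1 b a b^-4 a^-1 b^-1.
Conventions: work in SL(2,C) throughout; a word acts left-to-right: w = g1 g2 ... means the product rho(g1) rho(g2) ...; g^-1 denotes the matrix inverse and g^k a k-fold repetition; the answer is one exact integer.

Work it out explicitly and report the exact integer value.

1083

rho(b^-1) = [[1, -3], [0, 1]]
... * rho(a) = [[1, 1], [1, 2]]  ->  [[-2, -5], [1, 2]]
... * rho(b) = [[1, 3], [0, 1]]  ->  [[-2, -11], [1, 5]]
... * rho(b) = [[1, 3], [0, 1]]  ->  [[-2, -17], [1, 8]]
... * rho(b) = [[1, 3], [0, 1]]  ->  [[-2, -23], [1, 11]]
... * rho(b) = [[1, 3], [0, 1]]  ->  [[-2, -29], [1, 14]]
... * rho(a^-1) = [[2, -1], [-1, 1]]  ->  [[25, -27], [-12, 13]]
... * rho(b) = [[1, 3], [0, 1]]  ->  [[25, 48], [-12, -23]]
... * rho(a^-1) = [[2, -1], [-1, 1]]  ->  [[2, 23], [-1, -11]]
... * rho(b) = [[1, 3], [0, 1]]  ->  [[2, 29], [-1, -14]]
... * rho(a) = [[1, 1], [1, 2]]  ->  [[31, 60], [-15, -29]]
... * rho(b^-1) = [[1, -3], [0, 1]]  ->  [[31, -33], [-15, 16]]
... * rho(b^-1) = [[1, -3], [0, 1]]  ->  [[31, -126], [-15, 61]]
... * rho(b^-1) = [[1, -3], [0, 1]]  ->  [[31, -219], [-15, 106]]
... * rho(b^-1) = [[1, -3], [0, 1]]  ->  [[31, -312], [-15, 151]]
... * rho(a^-1) = [[2, -1], [-1, 1]]  ->  [[374, -343], [-181, 166]]
... * rho(b^-1) = [[1, -3], [0, 1]]  ->  [[374, -1465], [-181, 709]]
tr = 374 + 709 = 1083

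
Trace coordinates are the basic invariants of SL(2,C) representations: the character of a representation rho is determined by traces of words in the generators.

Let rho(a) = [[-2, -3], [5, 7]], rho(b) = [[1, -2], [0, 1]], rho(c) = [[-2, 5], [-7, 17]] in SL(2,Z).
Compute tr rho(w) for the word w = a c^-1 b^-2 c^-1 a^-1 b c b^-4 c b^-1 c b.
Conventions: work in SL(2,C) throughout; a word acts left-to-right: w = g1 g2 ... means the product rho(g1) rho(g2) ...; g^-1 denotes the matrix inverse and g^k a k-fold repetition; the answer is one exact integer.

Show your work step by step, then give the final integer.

86925425

rho(a) = [[-2, -3], [5, 7]]
... * rho(c^-1) = [[17, -5], [7, -2]]  ->  [[-55, 16], [134, -39]]
... * rho(b^-1) = [[1, 2], [0, 1]]  ->  [[-55, -94], [134, 229]]
... * rho(b^-1) = [[1, 2], [0, 1]]  ->  [[-55, -204], [134, 497]]
... * rho(c^-1) = [[17, -5], [7, -2]]  ->  [[-2363, 683], [5757, -1664]]
... * rho(a^-1) = [[7, 3], [-5, -2]]  ->  [[-19956, -8455], [48619, 20599]]
... * rho(b) = [[1, -2], [0, 1]]  ->  [[-19956, 31457], [48619, -76639]]
... * rho(c) = [[-2, 5], [-7, 17]]  ->  [[-180287, 434989], [439235, -1059768]]
... * rho(b^-1) = [[1, 2], [0, 1]]  ->  [[-180287, 74415], [439235, -181298]]
... * rho(b^-1) = [[1, 2], [0, 1]]  ->  [[-180287, -286159], [439235, 697172]]
... * rho(b^-1) = [[1, 2], [0, 1]]  ->  [[-180287, -646733], [439235, 1575642]]
... * rho(b^-1) = [[1, 2], [0, 1]]  ->  [[-180287, -1007307], [439235, 2454112]]
... * rho(c) = [[-2, 5], [-7, 17]]  ->  [[7411723, -18025654], [-18057254, 43916079]]
... * rho(b^-1) = [[1, 2], [0, 1]]  ->  [[7411723, -3202208], [-18057254, 7801571]]
... * rho(c) = [[-2, 5], [-7, 17]]  ->  [[7592010, -17378921], [-18496489, 42340437]]
... * rho(b) = [[1, -2], [0, 1]]  ->  [[7592010, -32562941], [-18496489, 79333415]]
tr = 7592010 + 79333415 = 86925425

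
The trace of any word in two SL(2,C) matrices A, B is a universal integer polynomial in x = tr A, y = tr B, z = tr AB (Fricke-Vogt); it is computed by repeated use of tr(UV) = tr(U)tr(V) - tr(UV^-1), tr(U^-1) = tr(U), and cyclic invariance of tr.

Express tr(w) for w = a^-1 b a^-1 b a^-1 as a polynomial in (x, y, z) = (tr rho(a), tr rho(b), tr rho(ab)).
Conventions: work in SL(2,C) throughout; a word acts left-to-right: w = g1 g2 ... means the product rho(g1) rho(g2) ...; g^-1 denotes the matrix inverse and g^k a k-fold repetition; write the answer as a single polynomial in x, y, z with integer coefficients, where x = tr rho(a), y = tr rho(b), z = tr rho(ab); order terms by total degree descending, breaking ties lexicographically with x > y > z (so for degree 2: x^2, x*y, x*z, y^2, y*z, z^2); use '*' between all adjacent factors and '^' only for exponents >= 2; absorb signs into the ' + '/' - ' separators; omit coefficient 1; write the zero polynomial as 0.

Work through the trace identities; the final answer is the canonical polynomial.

reduce: tr(b^2) = tr(b) tr(b) - tr(1)   [square of b] = y^2 - 2
so tr(b^2 a) = tr(b) tr(a b) - tr(a)   [square of b] = y*z - x
so tr(b a^-1 b) = tr(b^2) tr(a) - tr(b^2 a)   [inverse elimination on a] = x*y^2 - y*z - x
reduce: tr(b a b a) = tr(b a) tr(b a) - tr(1)   [split at a repeated b] = z^2 - 2
reduce: tr(b a^-1 b a) = tr(b a b) tr(a) - tr(b a b a)   [inverse elimination on a] = x*y*z - x^2 - z^2 + 2
so tr(b a^-1 b a^-1) = tr(b a^-1 b) tr(a) - tr(b a^-1 b a)   [inverse elimination on a] = x^2*y^2 - 2*x*y*z + z^2 - 2
tr(a^-1 b a^-1 b a^-1) = tr(b a^-1 b a^-1) tr(a) - tr(b a^-1 b)   [inverse elimination on a] = x^3*y^2 - 2*x^2*y*z - x*y^2 + x*z^2 + y*z - x

x^3*y^2 - 2*x^2*y*z - x*y^2 + x*z^2 + y*z - x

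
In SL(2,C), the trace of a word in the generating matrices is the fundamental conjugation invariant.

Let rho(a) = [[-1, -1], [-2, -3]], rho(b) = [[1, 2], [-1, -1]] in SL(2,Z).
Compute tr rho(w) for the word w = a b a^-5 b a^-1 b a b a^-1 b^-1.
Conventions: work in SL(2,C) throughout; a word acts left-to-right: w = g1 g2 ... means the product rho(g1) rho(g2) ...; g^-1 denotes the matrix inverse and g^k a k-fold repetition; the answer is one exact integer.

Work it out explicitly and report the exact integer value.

-43681

rho(a) = [[-1, -1], [-2, -3]]
... * rho(b) = [[1, 2], [-1, -1]]  ->  [[0, -1], [1, -1]]
... * rho(a^-1) = [[-3, 1], [2, -1]]  ->  [[-2, 1], [-5, 2]]
... * rho(a^-1) = [[-3, 1], [2, -1]]  ->  [[8, -3], [19, -7]]
... * rho(a^-1) = [[-3, 1], [2, -1]]  ->  [[-30, 11], [-71, 26]]
... * rho(a^-1) = [[-3, 1], [2, -1]]  ->  [[112, -41], [265, -97]]
... * rho(a^-1) = [[-3, 1], [2, -1]]  ->  [[-418, 153], [-989, 362]]
... * rho(b) = [[1, 2], [-1, -1]]  ->  [[-571, -989], [-1351, -2340]]
... * rho(a^-1) = [[-3, 1], [2, -1]]  ->  [[-265, 418], [-627, 989]]
... * rho(b) = [[1, 2], [-1, -1]]  ->  [[-683, -948], [-1616, -2243]]
... * rho(a) = [[-1, -1], [-2, -3]]  ->  [[2579, 3527], [6102, 8345]]
... * rho(b) = [[1, 2], [-1, -1]]  ->  [[-948, 1631], [-2243, 3859]]
... * rho(a^-1) = [[-3, 1], [2, -1]]  ->  [[6106, -2579], [14447, -6102]]
... * rho(b^-1) = [[-1, -2], [1, 1]]  ->  [[-8685, -14791], [-20549, -34996]]
tr = -8685 + -34996 = -43681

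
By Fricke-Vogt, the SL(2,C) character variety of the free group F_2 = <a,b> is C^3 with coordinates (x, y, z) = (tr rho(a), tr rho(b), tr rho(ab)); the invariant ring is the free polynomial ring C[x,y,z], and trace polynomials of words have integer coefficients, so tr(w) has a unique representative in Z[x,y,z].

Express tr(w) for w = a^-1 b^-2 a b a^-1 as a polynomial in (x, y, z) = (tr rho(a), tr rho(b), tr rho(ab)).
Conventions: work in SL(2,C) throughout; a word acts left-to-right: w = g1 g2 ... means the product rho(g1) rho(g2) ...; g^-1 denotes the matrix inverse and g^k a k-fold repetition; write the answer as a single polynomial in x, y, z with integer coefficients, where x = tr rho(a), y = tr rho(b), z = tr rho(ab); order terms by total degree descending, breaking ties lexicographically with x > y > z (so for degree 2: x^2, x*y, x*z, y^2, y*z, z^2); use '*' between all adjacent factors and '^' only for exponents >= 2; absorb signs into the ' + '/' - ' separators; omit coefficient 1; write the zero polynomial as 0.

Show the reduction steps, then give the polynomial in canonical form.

-x^2*y^2*z + x^3*y + x*y^3 + x*y*z^2 - 4*x*y + z

tr(b a b) = tr(b) tr(a b) - tr(a)  (reduce the b square) = y*z - x
tr(b a b a) = tr(a b) tr(a b) - tr(1)  (split on a) = z^2 - 2
tr(a b a^-1 b) = tr(b a b) tr(a) - tr(b a b a)  (eliminate a^-1) = x*y*z - x^2 - z^2 + 2
tr(a b a^-1 b^-1) = tr(a b a^-1) tr(b) - tr(a b a^-1 b)  (eliminate b^-1) = -x*y*z + x^2 + y^2 + z^2 - 2
tr(a^-1 b^-2 a b) = tr(a b a^-1 b^-1) tr(b) - tr(a b a^-1)  (eliminate b^-1) = -x*y^2*z + x^2*y + y^3 + y*z^2 - 3*y
tr(b^-1 a) = tr(a) tr(b) - tr(a b)  (eliminate b^-1) = x*y - z
tr(a^-1 b^-2 a b a^-1) = tr(a^-1 b^-2 a b) tr(a) - tr(a^-1 b^-2 a b a)  (eliminate a^-1) = -x^2*y^2*z + x^3*y + x*y^3 + x*y*z^2 - 4*x*y + z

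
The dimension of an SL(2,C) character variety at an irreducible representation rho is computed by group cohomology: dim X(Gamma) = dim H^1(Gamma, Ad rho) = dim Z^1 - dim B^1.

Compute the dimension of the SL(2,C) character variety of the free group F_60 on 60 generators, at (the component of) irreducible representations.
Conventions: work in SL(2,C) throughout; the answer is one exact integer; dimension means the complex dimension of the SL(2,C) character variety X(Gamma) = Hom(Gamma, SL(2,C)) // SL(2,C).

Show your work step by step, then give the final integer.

177

Gamma = F_60 has 60 generators and no relators.
So Z^1 = (sl_2)^60 in full: dim Z^1 = 180.
Irreducibility makes the coboundary map sl_2 -> Z^1 injective (trivial centralizer), so dim B^1 = 3.
dim H^1 = 180 - 3 = 177, which is dim X.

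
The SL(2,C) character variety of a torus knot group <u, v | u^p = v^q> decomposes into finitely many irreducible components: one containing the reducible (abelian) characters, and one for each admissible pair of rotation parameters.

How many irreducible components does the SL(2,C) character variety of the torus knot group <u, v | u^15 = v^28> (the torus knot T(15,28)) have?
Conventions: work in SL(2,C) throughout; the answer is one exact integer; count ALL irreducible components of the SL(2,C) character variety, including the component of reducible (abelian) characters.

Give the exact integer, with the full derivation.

Gamma = < u, v | u^15 = v^28 > (torus knot T(15,28)); the central element u^15 = v^28 acts as +I or -I in any irreducible SL(2,C) representation.
This locks tr(u) to 2*cos(pi*alpha/15), alpha in 1..14, and tr(v) to 2*cos(pi*beta/28), beta in 1..27, on each component of irreducible characters.
u^15 = (-1)^alpha I and v^28 = (-1)^beta I must agree, so alpha and beta have equal parity.
Enumerate parity-matched pairs: 7*14 odd-odd plus 7*13 even-even gives 189.
Total: 189 irreducible-character components + 1 reducible (abelian) component = 190.

190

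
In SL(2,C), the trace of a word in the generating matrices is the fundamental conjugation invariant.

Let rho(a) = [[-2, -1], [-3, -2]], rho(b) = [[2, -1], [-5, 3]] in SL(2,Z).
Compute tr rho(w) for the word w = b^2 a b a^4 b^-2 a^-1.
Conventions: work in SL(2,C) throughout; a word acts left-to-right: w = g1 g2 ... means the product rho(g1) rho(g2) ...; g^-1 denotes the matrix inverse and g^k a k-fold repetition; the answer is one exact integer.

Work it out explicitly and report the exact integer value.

rho(b) = [[2, -1], [-5, 3]]
... * rho(b) = [[2, -1], [-5, 3]]  ->  [[9, -5], [-25, 14]]
... * rho(a) = [[-2, -1], [-3, -2]]  ->  [[-3, 1], [8, -3]]
... * rho(b) = [[2, -1], [-5, 3]]  ->  [[-11, 6], [31, -17]]
... * rho(a) = [[-2, -1], [-3, -2]]  ->  [[4, -1], [-11, 3]]
... * rho(a) = [[-2, -1], [-3, -2]]  ->  [[-5, -2], [13, 5]]
... * rho(a) = [[-2, -1], [-3, -2]]  ->  [[16, 9], [-41, -23]]
... * rho(a) = [[-2, -1], [-3, -2]]  ->  [[-59, -34], [151, 87]]
... * rho(b^-1) = [[3, 1], [5, 2]]  ->  [[-347, -127], [888, 325]]
... * rho(b^-1) = [[3, 1], [5, 2]]  ->  [[-1676, -601], [4289, 1538]]
... * rho(a^-1) = [[-2, 1], [3, -2]]  ->  [[1549, -474], [-3964, 1213]]
tr = 1549 + 1213 = 2762

2762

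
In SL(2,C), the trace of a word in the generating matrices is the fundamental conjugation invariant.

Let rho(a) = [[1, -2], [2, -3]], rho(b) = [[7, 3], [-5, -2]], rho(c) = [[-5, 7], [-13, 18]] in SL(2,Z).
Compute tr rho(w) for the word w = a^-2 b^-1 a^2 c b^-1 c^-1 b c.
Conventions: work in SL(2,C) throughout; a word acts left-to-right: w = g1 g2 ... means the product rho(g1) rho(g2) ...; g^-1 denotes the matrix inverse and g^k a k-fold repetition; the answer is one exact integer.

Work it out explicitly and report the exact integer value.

-6281422

rho(a^-1) = [[-3, 2], [-2, 1]]
... * rho(a^-1) = [[-3, 2], [-2, 1]]  ->  [[5, -4], [4, -3]]
... * rho(b^-1) = [[-2, -3], [5, 7]]  ->  [[-30, -43], [-23, -33]]
... * rho(a) = [[1, -2], [2, -3]]  ->  [[-116, 189], [-89, 145]]
... * rho(a) = [[1, -2], [2, -3]]  ->  [[262, -335], [201, -257]]
... * rho(c) = [[-5, 7], [-13, 18]]  ->  [[3045, -4196], [2336, -3219]]
... * rho(b^-1) = [[-2, -3], [5, 7]]  ->  [[-27070, -38507], [-20767, -29541]]
... * rho(c^-1) = [[18, -7], [13, -5]]  ->  [[-987851, 382025], [-757839, 293074]]
... * rho(b) = [[7, 3], [-5, -2]]  ->  [[-8825082, -3727603], [-6770243, -2859665]]
... * rho(c) = [[-5, 7], [-13, 18]]  ->  [[92584249, -128872428], [71026860, -98865671]]
tr = 92584249 + -98865671 = -6281422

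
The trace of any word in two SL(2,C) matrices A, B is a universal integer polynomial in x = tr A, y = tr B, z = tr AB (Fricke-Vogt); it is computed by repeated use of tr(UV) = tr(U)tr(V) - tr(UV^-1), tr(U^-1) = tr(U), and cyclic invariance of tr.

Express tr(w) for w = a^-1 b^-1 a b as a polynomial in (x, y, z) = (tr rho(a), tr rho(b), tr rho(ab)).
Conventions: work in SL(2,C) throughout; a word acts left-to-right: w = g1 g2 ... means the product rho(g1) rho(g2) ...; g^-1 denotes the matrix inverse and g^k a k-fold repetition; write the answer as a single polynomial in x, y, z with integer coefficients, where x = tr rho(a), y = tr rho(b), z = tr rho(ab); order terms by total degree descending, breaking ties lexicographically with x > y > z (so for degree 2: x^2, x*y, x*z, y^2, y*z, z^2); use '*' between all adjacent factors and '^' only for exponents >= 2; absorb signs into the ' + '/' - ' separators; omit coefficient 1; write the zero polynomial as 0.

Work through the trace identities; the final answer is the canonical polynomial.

next, trace(a b a) = trace(a) * trace(b a) - trace(b) = x*z - y
trace(a b a b) = trace(a b) * trace(a b) - trace(1) = z^2 - 2
and trace(b^-1 a b a) = trace(a b a) * trace(b) - trace(a b a b) = x*y*z - y^2 - z^2 + 2
and trace(a^-1 b^-1 a b) = trace(b^-1 a b) * trace(a) - trace(b^-1 a b a) = -x*y*z + x^2 + y^2 + z^2 - 2

-x*y*z + x^2 + y^2 + z^2 - 2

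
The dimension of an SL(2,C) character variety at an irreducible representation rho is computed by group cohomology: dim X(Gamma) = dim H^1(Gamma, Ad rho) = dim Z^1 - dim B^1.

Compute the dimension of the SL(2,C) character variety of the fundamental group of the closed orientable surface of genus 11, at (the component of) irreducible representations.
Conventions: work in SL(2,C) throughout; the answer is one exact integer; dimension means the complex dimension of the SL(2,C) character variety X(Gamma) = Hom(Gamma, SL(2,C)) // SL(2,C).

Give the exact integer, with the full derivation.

Gamma = pi_1(Sigma_11) = < a_1, b_1, ..., a_11, b_11 | prod [a_i, b_i] > has 2g = 22 generators and 1 relator.
Unconstrained cocycle data is one sl_2 vector per generator (66 dimensions), cut by the relator condition d_2(z) = 0.
d_2 is surjective at irreducible rho (its cokernel H^2 is dual to H^0 = 0), so dim Z^1 = 66 - 3 = 63.
dim B^1 = 3 (coboundaries, injective at irreducible rho).
Hence dim X = 63 - 3 = 60.

60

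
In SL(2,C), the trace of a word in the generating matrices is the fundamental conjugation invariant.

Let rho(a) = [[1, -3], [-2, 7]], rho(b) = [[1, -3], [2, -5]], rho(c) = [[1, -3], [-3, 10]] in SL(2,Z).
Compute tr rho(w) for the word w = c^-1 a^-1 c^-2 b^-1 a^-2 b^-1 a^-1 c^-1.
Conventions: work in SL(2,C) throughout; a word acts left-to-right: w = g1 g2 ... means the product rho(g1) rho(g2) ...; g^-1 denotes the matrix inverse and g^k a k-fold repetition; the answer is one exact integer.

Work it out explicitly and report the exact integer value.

1006276010

rho(c^-1) = [[10, 3], [3, 1]]
... * rho(a^-1) = [[7, 3], [2, 1]]  ->  [[76, 33], [23, 10]]
... * rho(c^-1) = [[10, 3], [3, 1]]  ->  [[859, 261], [260, 79]]
... * rho(c^-1) = [[10, 3], [3, 1]]  ->  [[9373, 2838], [2837, 859]]
... * rho(b^-1) = [[-5, 3], [-2, 1]]  ->  [[-52541, 30957], [-15903, 9370]]
... * rho(a^-1) = [[7, 3], [2, 1]]  ->  [[-305873, -126666], [-92581, -38339]]
... * rho(a^-1) = [[7, 3], [2, 1]]  ->  [[-2394443, -1044285], [-724745, -316082]]
... * rho(b^-1) = [[-5, 3], [-2, 1]]  ->  [[14060785, -8227614], [4255889, -2490317]]
... * rho(a^-1) = [[7, 3], [2, 1]]  ->  [[81970267, 33954741], [24810589, 10277350]]
... * rho(c^-1) = [[10, 3], [3, 1]]  ->  [[921566893, 279865542], [278937940, 84709117]]
tr = 921566893 + 84709117 = 1006276010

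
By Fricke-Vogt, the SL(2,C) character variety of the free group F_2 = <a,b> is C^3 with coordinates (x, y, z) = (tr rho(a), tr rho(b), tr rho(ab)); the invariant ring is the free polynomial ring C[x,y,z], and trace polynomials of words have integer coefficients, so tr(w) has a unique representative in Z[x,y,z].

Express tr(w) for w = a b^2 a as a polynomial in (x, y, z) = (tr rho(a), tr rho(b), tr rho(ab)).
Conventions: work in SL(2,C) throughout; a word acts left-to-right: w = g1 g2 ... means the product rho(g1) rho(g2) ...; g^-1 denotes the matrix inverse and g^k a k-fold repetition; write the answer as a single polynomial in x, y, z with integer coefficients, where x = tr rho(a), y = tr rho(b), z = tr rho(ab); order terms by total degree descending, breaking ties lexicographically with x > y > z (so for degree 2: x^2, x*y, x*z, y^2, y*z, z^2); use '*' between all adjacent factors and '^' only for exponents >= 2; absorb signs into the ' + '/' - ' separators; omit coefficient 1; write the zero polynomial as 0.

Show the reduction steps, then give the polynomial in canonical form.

x*y*z - x^2 - y^2 + 2

trace(b^2 a) = trace(b) trace(a b) - trace(a)   [square of b] = y*z - x
trace(b^2) = trace(b) trace(b) - trace(1)   [square of b] = y^2 - 2
trace(a b^2 a) = trace(a) trace(b^2 a) - trace(b^2)   [square of a] = x*y*z - x^2 - y^2 + 2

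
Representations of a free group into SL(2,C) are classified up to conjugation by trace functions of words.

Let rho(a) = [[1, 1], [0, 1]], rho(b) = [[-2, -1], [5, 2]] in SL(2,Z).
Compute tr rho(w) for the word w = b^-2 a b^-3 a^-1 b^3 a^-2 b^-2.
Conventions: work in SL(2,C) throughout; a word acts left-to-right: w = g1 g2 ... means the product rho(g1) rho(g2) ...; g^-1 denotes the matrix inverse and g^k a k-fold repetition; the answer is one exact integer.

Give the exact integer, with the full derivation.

rho(b^-1) = [[2, 1], [-5, -2]]
... * rho(b^-1) = [[2, 1], [-5, -2]]  ->  [[-1, 0], [0, -1]]
... * rho(a) = [[1, 1], [0, 1]]  ->  [[-1, -1], [0, -1]]
... * rho(b^-1) = [[2, 1], [-5, -2]]  ->  [[3, 1], [5, 2]]
... * rho(b^-1) = [[2, 1], [-5, -2]]  ->  [[1, 1], [0, 1]]
... * rho(b^-1) = [[2, 1], [-5, -2]]  ->  [[-3, -1], [-5, -2]]
... * rho(a^-1) = [[1, -1], [0, 1]]  ->  [[-3, 2], [-5, 3]]
... * rho(b) = [[-2, -1], [5, 2]]  ->  [[16, 7], [25, 11]]
... * rho(b) = [[-2, -1], [5, 2]]  ->  [[3, -2], [5, -3]]
... * rho(b) = [[-2, -1], [5, 2]]  ->  [[-16, -7], [-25, -11]]
... * rho(a^-1) = [[1, -1], [0, 1]]  ->  [[-16, 9], [-25, 14]]
... * rho(a^-1) = [[1, -1], [0, 1]]  ->  [[-16, 25], [-25, 39]]
... * rho(b^-1) = [[2, 1], [-5, -2]]  ->  [[-157, -66], [-245, -103]]
... * rho(b^-1) = [[2, 1], [-5, -2]]  ->  [[16, -25], [25, -39]]
tr = 16 + -39 = -23

-23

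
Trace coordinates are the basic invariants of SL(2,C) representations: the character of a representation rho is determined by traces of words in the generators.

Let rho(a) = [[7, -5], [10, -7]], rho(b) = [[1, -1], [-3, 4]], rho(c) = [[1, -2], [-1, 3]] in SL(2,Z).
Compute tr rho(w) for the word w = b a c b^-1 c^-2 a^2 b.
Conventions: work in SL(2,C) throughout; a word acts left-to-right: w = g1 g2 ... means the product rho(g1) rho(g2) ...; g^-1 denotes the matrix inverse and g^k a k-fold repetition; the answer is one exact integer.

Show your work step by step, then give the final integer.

rho(b) = [[1, -1], [-3, 4]]
... * rho(a) = [[7, -5], [10, -7]]  ->  [[-3, 2], [19, -13]]
... * rho(c) = [[1, -2], [-1, 3]]  ->  [[-5, 12], [32, -77]]
... * rho(b^-1) = [[4, 1], [3, 1]]  ->  [[16, 7], [-103, -45]]
... * rho(c^-1) = [[3, 2], [1, 1]]  ->  [[55, 39], [-354, -251]]
... * rho(c^-1) = [[3, 2], [1, 1]]  ->  [[204, 149], [-1313, -959]]
... * rho(a) = [[7, -5], [10, -7]]  ->  [[2918, -2063], [-18781, 13278]]
... * rho(a) = [[7, -5], [10, -7]]  ->  [[-204, -149], [1313, 959]]
... * rho(b) = [[1, -1], [-3, 4]]  ->  [[243, -392], [-1564, 2523]]
tr = 243 + 2523 = 2766

2766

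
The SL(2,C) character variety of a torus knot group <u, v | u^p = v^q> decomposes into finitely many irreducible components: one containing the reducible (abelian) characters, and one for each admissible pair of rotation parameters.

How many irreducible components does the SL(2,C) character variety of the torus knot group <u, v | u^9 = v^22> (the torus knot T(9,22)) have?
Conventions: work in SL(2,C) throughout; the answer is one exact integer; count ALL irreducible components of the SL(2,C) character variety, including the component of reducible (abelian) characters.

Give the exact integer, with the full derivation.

Gamma = < u, v | u^9 = v^22 > (torus knot T(9,22)); the central element u^9 = v^22 acts as +I or -I in any irreducible SL(2,C) representation.
So on each irreducible component the traces are pinned: tr(u) = 2*cos(pi*alpha/9) with 1 <= alpha <= 8, tr(v) = 2*cos(pi*beta/22) with 1 <= beta <= 21.
The two central values (-1)^alpha I and (-1)^beta I must be the same matrix, so alpha and beta share a parity.
Counting: 4 odd alphas x 11 odd betas + 4 even alphas x 10 even betas = 44 + 40 = 84.
That is 84 components of irreducible characters, and with the reducible (abelian) component the total is 85.

85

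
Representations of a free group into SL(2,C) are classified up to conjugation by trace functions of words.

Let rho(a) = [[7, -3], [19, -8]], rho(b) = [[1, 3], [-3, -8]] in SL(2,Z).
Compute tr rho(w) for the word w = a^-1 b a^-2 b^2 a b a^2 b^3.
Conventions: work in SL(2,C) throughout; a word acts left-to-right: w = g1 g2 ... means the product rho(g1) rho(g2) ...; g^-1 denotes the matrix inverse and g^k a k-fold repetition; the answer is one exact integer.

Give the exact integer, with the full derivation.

-106580335543

rho(a^-1) = [[-8, 3], [-19, 7]]
... * rho(b) = [[1, 3], [-3, -8]]  ->  [[-17, -48], [-40, -113]]
... * rho(a^-1) = [[-8, 3], [-19, 7]]  ->  [[1048, -387], [2467, -911]]
... * rho(a^-1) = [[-8, 3], [-19, 7]]  ->  [[-1031, 435], [-2427, 1024]]
... * rho(b) = [[1, 3], [-3, -8]]  ->  [[-2336, -6573], [-5499, -15473]]
... * rho(b) = [[1, 3], [-3, -8]]  ->  [[17383, 45576], [40920, 107287]]
... * rho(a) = [[7, -3], [19, -8]]  ->  [[987625, -416757], [2324893, -981056]]
... * rho(b) = [[1, 3], [-3, -8]]  ->  [[2237896, 6296931], [5268061, 14823127]]
... * rho(a) = [[7, -3], [19, -8]]  ->  [[135306961, -57089136], [318515840, -134389199]]
... * rho(a) = [[7, -3], [19, -8]]  ->  [[-137544857, 50792205], [-323783901, 119566072]]
... * rho(b) = [[1, 3], [-3, -8]]  ->  [[-289921472, -818972211], [-682482117, -1927880279]]
... * rho(b) = [[1, 3], [-3, -8]]  ->  [[2166995161, 5682013272], [5101158720, 13375595881]]
... * rho(b) = [[1, 3], [-3, -8]]  ->  [[-14879044655, -38955120693], [-35025628923, -91701290888]]
tr = -14879044655 + -91701290888 = -106580335543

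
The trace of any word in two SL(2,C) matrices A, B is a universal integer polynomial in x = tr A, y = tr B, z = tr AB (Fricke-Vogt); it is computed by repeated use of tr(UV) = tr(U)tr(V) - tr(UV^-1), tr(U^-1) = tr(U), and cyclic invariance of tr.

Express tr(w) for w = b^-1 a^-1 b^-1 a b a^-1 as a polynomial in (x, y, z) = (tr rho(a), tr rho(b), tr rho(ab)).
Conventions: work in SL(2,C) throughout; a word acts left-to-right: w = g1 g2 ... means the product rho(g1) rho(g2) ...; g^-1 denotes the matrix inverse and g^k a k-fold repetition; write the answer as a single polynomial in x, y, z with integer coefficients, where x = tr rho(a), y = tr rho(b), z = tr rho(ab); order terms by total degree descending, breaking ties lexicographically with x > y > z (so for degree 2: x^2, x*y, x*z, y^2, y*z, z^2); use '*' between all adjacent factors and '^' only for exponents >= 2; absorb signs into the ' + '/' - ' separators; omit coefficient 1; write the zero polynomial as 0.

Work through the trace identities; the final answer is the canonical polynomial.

trace(b^-1) = trace(b) = y
trace(b a b) = trace(b)*trace(a b) - trace(a) = y*z - x
trace(a b a b) = trace(b a)*trace(b a) - trace(1) = z^2 - 2
trace(a b a) = trace(a)*trace(b a) - trace(b) = x*z - y
apply: trace(b a b a b) = trace(b)*trace(a b a b) - trace(a b a) = y*z^2 - x*z - y
apply: trace(b a b a b a) = trace(a b)*trace(a b a b) - trace(a^-1 b^-1) = z^3 - 3*z
apply: trace(a b a b a^-1 b) = trace(b a b a b)*trace(a) - trace(b a b a b a) = x*y*z^2 - x^2*z - z^3 - x*y + 3*z
trace(a^-1 b^-1 a b a b) = trace(a b a b a^-1)*trace(b) - trace(a b a b a^-1 b) = -x*y*z^2 + x^2*z + y^2*z + z^3 - 3*z
use: trace(b^-1 a^-1 b^-1 a b a) = trace(a^-1 b^-1 a b a)*trace(b) - trace(a^-1 b^-1 a b a b) = x*y*z^2 - x^2*z - y^2*z - z^3 + x*y + 3*z
use: trace(b^-1 a^-1 b^-1 a b a^-1) = trace(b^-1 a^-1 b^-1 a b)*trace(a) - trace(b^-1 a^-1 b^-1 a b a) = -x*y*z^2 + x^2*z + y^2*z + z^3 - 3*z

-x*y*z^2 + x^2*z + y^2*z + z^3 - 3*z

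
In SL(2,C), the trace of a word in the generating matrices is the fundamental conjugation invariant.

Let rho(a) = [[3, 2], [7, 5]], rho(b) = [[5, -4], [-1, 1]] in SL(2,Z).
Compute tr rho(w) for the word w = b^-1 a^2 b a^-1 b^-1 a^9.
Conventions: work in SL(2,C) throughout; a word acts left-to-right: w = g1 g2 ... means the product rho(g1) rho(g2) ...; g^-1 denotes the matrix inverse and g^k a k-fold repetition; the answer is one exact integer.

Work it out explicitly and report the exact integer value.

rho(b^-1) = [[1, 4], [1, 5]]
... * rho(a) = [[3, 2], [7, 5]]  ->  [[31, 22], [38, 27]]
... * rho(a) = [[3, 2], [7, 5]]  ->  [[247, 172], [303, 211]]
... * rho(b) = [[5, -4], [-1, 1]]  ->  [[1063, -816], [1304, -1001]]
... * rho(a^-1) = [[5, -2], [-7, 3]]  ->  [[11027, -4574], [13527, -5611]]
... * rho(b^-1) = [[1, 4], [1, 5]]  ->  [[6453, 21238], [7916, 26053]]
... * rho(a) = [[3, 2], [7, 5]]  ->  [[168025, 119096], [206119, 146097]]
... * rho(a) = [[3, 2], [7, 5]]  ->  [[1337747, 931530], [1641036, 1142723]]
... * rho(a) = [[3, 2], [7, 5]]  ->  [[10533951, 7333144], [12922169, 8995687]]
... * rho(a) = [[3, 2], [7, 5]]  ->  [[82933861, 57733622], [101736316, 70822773]]
... * rho(a) = [[3, 2], [7, 5]]  ->  [[652936937, 454535832], [800968359, 557586497]]
... * rho(a) = [[3, 2], [7, 5]]  ->  [[5140561635, 3578553034], [6306010556, 4389869203]]
... * rho(a) = [[3, 2], [7, 5]]  ->  [[40471556143, 28173888440], [49647116089, 34561367127]]
... * rho(a) = [[3, 2], [7, 5]]  ->  [[318631887509, 221812554486], [390870918156, 272101067813]]
... * rho(a) = [[3, 2], [7, 5]]  ->  [[2508583543929, 1746326547448], [3077320229159, 2142247175377]]
tr = 2508583543929 + 2142247175377 = 4650830719306

4650830719306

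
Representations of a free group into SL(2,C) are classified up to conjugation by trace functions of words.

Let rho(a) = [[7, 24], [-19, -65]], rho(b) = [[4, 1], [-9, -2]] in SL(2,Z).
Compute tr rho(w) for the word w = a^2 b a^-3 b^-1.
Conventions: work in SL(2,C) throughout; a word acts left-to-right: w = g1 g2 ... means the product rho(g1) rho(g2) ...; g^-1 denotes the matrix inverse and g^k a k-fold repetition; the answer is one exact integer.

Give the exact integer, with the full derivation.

-70414552

rho(a) = [[7, 24], [-19, -65]]
... * rho(a) = [[7, 24], [-19, -65]]  ->  [[-407, -1392], [1102, 3769]]
... * rho(b) = [[4, 1], [-9, -2]]  ->  [[10900, 2377], [-29513, -6436]]
... * rho(a^-1) = [[-65, -24], [19, 7]]  ->  [[-663337, -244961], [1796061, 663260]]
... * rho(a^-1) = [[-65, -24], [19, 7]]  ->  [[38462646, 14205361], [-104142025, -38462644]]
... * rho(a^-1) = [[-65, -24], [19, 7]]  ->  [[-2230170131, -823665977], [6038441389, 2230170092]]
... * rho(b^-1) = [[-2, -1], [9, 4]]  ->  [[-2952653531, -1064493777], [7994648050, 2882238979]]
tr = -2952653531 + 2882238979 = -70414552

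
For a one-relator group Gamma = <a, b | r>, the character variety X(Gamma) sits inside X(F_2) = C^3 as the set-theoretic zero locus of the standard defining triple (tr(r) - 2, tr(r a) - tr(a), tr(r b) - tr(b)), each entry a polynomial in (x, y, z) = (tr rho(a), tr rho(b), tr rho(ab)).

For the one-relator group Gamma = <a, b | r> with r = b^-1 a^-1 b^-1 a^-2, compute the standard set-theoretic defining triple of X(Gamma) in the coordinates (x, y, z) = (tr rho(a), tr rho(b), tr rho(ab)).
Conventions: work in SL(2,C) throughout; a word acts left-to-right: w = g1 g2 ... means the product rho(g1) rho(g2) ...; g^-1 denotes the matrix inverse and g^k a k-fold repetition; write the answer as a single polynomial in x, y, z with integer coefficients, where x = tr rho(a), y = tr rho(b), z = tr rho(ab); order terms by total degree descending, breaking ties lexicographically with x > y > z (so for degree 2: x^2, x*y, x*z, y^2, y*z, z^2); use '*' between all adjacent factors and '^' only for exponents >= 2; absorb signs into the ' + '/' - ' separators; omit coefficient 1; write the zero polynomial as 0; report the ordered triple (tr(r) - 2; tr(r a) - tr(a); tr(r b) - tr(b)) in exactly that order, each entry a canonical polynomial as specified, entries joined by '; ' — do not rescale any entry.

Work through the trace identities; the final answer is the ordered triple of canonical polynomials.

apply: trace(a^-1) = trace(a) = x
apply: trace(a^-1 b) = trace(b)*trace(a) - trace(b a)  (eliminate a^-1) = x*y - z
apply: trace(b^-1 a^-1) = trace(a^-1)*trace(b) - trace(a^-1 b)  (eliminate b^-1) = z
trace(a^-1 b^-1 a^-1) = trace(b^-1 a^-1)*trace(a) - trace(b^-1)  (eliminate a^-1) = x*z - y
trace(a^-1 b a^-1) = trace(b a^-1)*trace(a) - trace(b)  (eliminate a^-1) = x^2*y - x*z - y
apply: trace(b^2) = trace(b)*trace(b) - trace(1)  (reduce the b square) = y^2 - 2
trace(b^2 a) = trace(b)*trace(a b) - trace(a)  (reduce the b square) = y*z - x
use: trace(b a^-1 b) = trace(b^2)*trace(a) - trace(b^2 a)  (eliminate a^-1) = x*y^2 - y*z - x
use: trace(b a b a) = trace(a b)*trace(a b) - trace(1)  (split on a) = z^2 - 2
trace(b a^-1 b a) = trace(b a b)*trace(a) - trace(b a b a)  (eliminate a^-1) = x*y*z - x^2 - z^2 + 2
use: trace(a^-1 b a^-1 b) = trace(b a^-1 b)*trace(a) - trace(b a^-1 b a)  (eliminate a^-1) = x^2*y^2 - 2*x*y*z + z^2 - 2
apply: trace(a^-1 b^-1 a^-1 b) = trace(a^-1 b a^-1)*trace(b) - trace(a^-1 b a^-1 b)  (eliminate b^-1) = x*y*z - y^2 - z^2 + 2
apply: trace(b^-1 a^-1 b^-1 a^-1) = trace(a^-1 b^-1 a^-1)*trace(b) - trace(a^-1 b^-1 a^-1 b)  (eliminate b^-1) = z^2 - 2
apply: trace(b^-1 a^-1 b^-1 a^-2) = trace(b^-1 a^-1 b^-1 a^-1)*trace(a) - trace(b^-1 a^-1 b^-1)  (eliminate a^-1) = x*z^2 - y*z - x
apply: trace(a^-1 b^-1 a^-2) = trace(b^-1 a^-2)*trace(a) - trace(b^-1 a^-1) = x^2*z - x*y - z
assemble the triple (trace(r) - 2; trace(r a) - x; trace(r b) - y)

x*z^2 - y*z - x - 2; z^2 - x - 2; x^2*z - x*y - y - z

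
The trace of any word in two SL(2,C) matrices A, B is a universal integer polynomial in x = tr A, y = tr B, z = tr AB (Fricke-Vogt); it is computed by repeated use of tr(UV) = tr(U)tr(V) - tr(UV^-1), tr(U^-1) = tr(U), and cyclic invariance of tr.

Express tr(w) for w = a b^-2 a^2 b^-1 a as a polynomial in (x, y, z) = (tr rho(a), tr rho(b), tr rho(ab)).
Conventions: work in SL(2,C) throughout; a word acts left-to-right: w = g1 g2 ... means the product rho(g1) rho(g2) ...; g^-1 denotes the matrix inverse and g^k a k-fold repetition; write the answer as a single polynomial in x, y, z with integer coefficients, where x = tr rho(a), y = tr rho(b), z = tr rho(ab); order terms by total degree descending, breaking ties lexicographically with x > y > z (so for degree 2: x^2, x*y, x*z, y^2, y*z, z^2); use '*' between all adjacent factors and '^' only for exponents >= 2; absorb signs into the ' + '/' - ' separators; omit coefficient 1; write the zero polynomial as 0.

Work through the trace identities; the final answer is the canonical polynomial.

use: trace(a^2) = trace(a)*trace(a) - trace(1) = x^2 - 2
use: trace(a^3) = trace(a)*trace(a^2) - trace(a) = x^3 - 3*x
trace(a^4) = trace(a)*trace(a^3) - trace(a^2) = x^4 - 4*x^2 + 2
trace(b a^2) = trace(a)*trace(b a) - trace(b) = x*z - y
apply: trace(a b a^2) = trace(a)*trace(b a^2) - trace(b a) = x^2*z - x*y - z
trace(a^4 b) = trace(a)*trace(a b a^2) - trace(a b a) = x^3*z - x^2*y - 2*x*z + y
trace(b^-1 a^4) = trace(a^4)*trace(b) - trace(a^4 b) = x^4*y - x^3*z - 3*x^2*y + 2*x*z + y
use: trace(a^2 b^-2 a^2) = trace(b^-1 a^4)*trace(b) - trace(b^-1 a^4 b) = x^4*y^2 - x^3*y*z - x^4 - 3*x^2*y^2 + 2*x*y*z + 4*x^2 + y^2 - 2
trace(b a b a) = trace(a b)*trace(a b) - trace(1)   [split at repeated a] = z^2 - 2
trace(b a b) = trace(b)*trace(a b) - trace(a) = y*z - x
trace(b a^2 b a) = trace(a)*trace(b a b a) - trace(b a b) = x*z^2 - y*z - x
trace(b^2) = trace(b)*trace(b) - trace(1) = y^2 - 2
use: trace(b a^2 b) = trace(a)*trace(b^2 a) - trace(b^2) = x*y*z - x^2 - y^2 + 2
apply: trace(a^2 b a^2 b) = trace(a)*trace(b a^2 b a) - trace(b a^2 b) = x^2*z^2 - 2*x*y*z + y^2 - 2
trace(a^2 b a^2 b^-1) = trace(a^2 b a^2)*trace(b) - trace(a^2 b a^2 b) = x^3*y*z - x^2*y^2 - x^2*z^2 + 2
apply: trace(a^2 b^-2 a^2 b) = trace(a^2 b a^2 b^-1)*trace(b) - trace(a^2 b a^2) = x^3*y^2*z - x^2*y^3 - x^2*y*z^2 - x^3*z + x^2*y + 2*x*z + y
apply: trace(a b^-2 a^2 b^-1 a) = trace(a^2 b^-2 a^2)*trace(b) - trace(a^2 b^-2 a^2 b) = x^4*y^3 - 2*x^3*y^2*z - x^4*y - 2*x^2*y^3 + x^2*y*z^2 + x^3*z + 2*x*y^2*z + 3*x^2*y + y^3 - 2*x*z - 3*y

x^4*y^3 - 2*x^3*y^2*z - x^4*y - 2*x^2*y^3 + x^2*y*z^2 + x^3*z + 2*x*y^2*z + 3*x^2*y + y^3 - 2*x*z - 3*y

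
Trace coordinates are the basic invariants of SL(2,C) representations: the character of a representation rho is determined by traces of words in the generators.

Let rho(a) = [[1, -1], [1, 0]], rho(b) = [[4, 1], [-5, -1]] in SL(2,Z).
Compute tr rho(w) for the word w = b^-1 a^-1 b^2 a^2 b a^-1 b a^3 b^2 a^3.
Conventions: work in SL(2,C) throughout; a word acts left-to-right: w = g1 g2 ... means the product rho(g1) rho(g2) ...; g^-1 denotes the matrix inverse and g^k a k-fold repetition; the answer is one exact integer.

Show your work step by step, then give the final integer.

3315

rho(b^-1) = [[-1, -1], [5, 4]]
... * rho(a^-1) = [[0, 1], [-1, 1]]  ->  [[1, -2], [-4, 9]]
... * rho(b) = [[4, 1], [-5, -1]]  ->  [[14, 3], [-61, -13]]
... * rho(b) = [[4, 1], [-5, -1]]  ->  [[41, 11], [-179, -48]]
... * rho(a) = [[1, -1], [1, 0]]  ->  [[52, -41], [-227, 179]]
... * rho(a) = [[1, -1], [1, 0]]  ->  [[11, -52], [-48, 227]]
... * rho(b) = [[4, 1], [-5, -1]]  ->  [[304, 63], [-1327, -275]]
... * rho(a^-1) = [[0, 1], [-1, 1]]  ->  [[-63, 367], [275, -1602]]
... * rho(b) = [[4, 1], [-5, -1]]  ->  [[-2087, -430], [9110, 1877]]
... * rho(a) = [[1, -1], [1, 0]]  ->  [[-2517, 2087], [10987, -9110]]
... * rho(a) = [[1, -1], [1, 0]]  ->  [[-430, 2517], [1877, -10987]]
... * rho(a) = [[1, -1], [1, 0]]  ->  [[2087, 430], [-9110, -1877]]
... * rho(b) = [[4, 1], [-5, -1]]  ->  [[6198, 1657], [-27055, -7233]]
... * rho(b) = [[4, 1], [-5, -1]]  ->  [[16507, 4541], [-72055, -19822]]
... * rho(a) = [[1, -1], [1, 0]]  ->  [[21048, -16507], [-91877, 72055]]
... * rho(a) = [[1, -1], [1, 0]]  ->  [[4541, -21048], [-19822, 91877]]
... * rho(a) = [[1, -1], [1, 0]]  ->  [[-16507, -4541], [72055, 19822]]
tr = -16507 + 19822 = 3315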